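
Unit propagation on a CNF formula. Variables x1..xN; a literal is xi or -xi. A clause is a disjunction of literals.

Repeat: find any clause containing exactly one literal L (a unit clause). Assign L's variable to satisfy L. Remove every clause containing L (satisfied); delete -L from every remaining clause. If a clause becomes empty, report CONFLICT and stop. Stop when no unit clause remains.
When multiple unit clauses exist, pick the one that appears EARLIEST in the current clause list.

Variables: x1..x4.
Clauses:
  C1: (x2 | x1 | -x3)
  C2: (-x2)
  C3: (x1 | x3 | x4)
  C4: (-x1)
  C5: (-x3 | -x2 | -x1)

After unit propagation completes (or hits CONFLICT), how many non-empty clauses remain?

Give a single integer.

Answer: 0

Derivation:
unit clause [-2] forces x2=F; simplify:
  drop 2 from [2, 1, -3] -> [1, -3]
  satisfied 2 clause(s); 3 remain; assigned so far: [2]
unit clause [-1] forces x1=F; simplify:
  drop 1 from [1, -3] -> [-3]
  drop 1 from [1, 3, 4] -> [3, 4]
  satisfied 1 clause(s); 2 remain; assigned so far: [1, 2]
unit clause [-3] forces x3=F; simplify:
  drop 3 from [3, 4] -> [4]
  satisfied 1 clause(s); 1 remain; assigned so far: [1, 2, 3]
unit clause [4] forces x4=T; simplify:
  satisfied 1 clause(s); 0 remain; assigned so far: [1, 2, 3, 4]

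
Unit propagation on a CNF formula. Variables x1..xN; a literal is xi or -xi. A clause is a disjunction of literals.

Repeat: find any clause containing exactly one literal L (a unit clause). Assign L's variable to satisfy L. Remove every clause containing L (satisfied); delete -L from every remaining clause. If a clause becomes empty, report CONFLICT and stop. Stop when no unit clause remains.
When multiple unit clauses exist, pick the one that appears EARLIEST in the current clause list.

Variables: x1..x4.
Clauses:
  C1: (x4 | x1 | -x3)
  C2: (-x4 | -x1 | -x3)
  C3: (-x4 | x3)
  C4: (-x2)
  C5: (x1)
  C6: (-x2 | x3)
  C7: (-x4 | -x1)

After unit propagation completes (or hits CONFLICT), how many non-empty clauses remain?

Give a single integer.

Answer: 0

Derivation:
unit clause [-2] forces x2=F; simplify:
  satisfied 2 clause(s); 5 remain; assigned so far: [2]
unit clause [1] forces x1=T; simplify:
  drop -1 from [-4, -1, -3] -> [-4, -3]
  drop -1 from [-4, -1] -> [-4]
  satisfied 2 clause(s); 3 remain; assigned so far: [1, 2]
unit clause [-4] forces x4=F; simplify:
  satisfied 3 clause(s); 0 remain; assigned so far: [1, 2, 4]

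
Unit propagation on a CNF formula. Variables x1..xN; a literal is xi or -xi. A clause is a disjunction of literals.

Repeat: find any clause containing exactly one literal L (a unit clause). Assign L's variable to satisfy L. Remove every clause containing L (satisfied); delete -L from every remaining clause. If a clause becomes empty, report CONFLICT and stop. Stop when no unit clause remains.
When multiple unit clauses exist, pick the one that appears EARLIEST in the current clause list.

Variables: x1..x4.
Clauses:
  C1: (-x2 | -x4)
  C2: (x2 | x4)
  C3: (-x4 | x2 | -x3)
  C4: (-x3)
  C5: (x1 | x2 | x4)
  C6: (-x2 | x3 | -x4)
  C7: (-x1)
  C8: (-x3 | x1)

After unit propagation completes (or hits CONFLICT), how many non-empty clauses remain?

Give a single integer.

unit clause [-3] forces x3=F; simplify:
  drop 3 from [-2, 3, -4] -> [-2, -4]
  satisfied 3 clause(s); 5 remain; assigned so far: [3]
unit clause [-1] forces x1=F; simplify:
  drop 1 from [1, 2, 4] -> [2, 4]
  satisfied 1 clause(s); 4 remain; assigned so far: [1, 3]

Answer: 4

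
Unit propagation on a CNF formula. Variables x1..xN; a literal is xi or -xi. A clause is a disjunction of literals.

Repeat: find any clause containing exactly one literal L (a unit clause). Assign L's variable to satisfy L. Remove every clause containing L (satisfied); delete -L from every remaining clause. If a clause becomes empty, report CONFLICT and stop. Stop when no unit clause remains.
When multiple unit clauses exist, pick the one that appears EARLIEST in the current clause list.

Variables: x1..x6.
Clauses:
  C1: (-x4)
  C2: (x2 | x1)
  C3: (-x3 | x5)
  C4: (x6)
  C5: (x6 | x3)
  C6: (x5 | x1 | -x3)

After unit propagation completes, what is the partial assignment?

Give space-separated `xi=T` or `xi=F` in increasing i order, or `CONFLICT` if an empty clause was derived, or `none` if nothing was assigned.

unit clause [-4] forces x4=F; simplify:
  satisfied 1 clause(s); 5 remain; assigned so far: [4]
unit clause [6] forces x6=T; simplify:
  satisfied 2 clause(s); 3 remain; assigned so far: [4, 6]

Answer: x4=F x6=T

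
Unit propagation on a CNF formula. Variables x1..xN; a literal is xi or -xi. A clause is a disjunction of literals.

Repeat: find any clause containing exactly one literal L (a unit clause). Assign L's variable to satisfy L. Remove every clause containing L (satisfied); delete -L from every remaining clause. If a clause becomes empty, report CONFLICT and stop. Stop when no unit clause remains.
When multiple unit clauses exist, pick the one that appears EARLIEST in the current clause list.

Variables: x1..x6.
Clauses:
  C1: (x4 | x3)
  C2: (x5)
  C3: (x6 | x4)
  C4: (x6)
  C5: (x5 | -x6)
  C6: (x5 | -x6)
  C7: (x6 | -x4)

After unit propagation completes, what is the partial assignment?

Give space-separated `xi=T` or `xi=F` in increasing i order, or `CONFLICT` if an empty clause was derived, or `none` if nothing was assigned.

Answer: x5=T x6=T

Derivation:
unit clause [5] forces x5=T; simplify:
  satisfied 3 clause(s); 4 remain; assigned so far: [5]
unit clause [6] forces x6=T; simplify:
  satisfied 3 clause(s); 1 remain; assigned so far: [5, 6]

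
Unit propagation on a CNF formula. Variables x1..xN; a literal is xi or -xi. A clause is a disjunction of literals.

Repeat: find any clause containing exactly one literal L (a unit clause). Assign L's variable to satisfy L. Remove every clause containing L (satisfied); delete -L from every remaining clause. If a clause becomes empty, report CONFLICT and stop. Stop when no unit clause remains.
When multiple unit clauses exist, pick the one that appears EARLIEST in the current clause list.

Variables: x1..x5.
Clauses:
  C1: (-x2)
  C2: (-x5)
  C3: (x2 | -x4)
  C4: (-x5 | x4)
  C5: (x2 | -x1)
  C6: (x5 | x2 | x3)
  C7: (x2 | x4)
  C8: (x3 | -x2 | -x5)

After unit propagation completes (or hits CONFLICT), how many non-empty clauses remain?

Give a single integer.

unit clause [-2] forces x2=F; simplify:
  drop 2 from [2, -4] -> [-4]
  drop 2 from [2, -1] -> [-1]
  drop 2 from [5, 2, 3] -> [5, 3]
  drop 2 from [2, 4] -> [4]
  satisfied 2 clause(s); 6 remain; assigned so far: [2]
unit clause [-5] forces x5=F; simplify:
  drop 5 from [5, 3] -> [3]
  satisfied 2 clause(s); 4 remain; assigned so far: [2, 5]
unit clause [-4] forces x4=F; simplify:
  drop 4 from [4] -> [] (empty!)
  satisfied 1 clause(s); 3 remain; assigned so far: [2, 4, 5]
CONFLICT (empty clause)

Answer: 2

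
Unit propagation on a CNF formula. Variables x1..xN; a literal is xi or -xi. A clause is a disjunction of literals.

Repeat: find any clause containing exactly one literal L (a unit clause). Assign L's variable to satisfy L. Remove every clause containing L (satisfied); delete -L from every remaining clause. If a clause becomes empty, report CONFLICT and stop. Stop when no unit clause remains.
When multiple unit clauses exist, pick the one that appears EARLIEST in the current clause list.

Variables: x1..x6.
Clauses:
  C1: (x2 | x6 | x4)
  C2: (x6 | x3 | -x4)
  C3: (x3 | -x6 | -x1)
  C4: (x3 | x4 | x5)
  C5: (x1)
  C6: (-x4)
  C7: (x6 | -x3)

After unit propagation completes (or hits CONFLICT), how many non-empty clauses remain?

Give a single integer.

Answer: 4

Derivation:
unit clause [1] forces x1=T; simplify:
  drop -1 from [3, -6, -1] -> [3, -6]
  satisfied 1 clause(s); 6 remain; assigned so far: [1]
unit clause [-4] forces x4=F; simplify:
  drop 4 from [2, 6, 4] -> [2, 6]
  drop 4 from [3, 4, 5] -> [3, 5]
  satisfied 2 clause(s); 4 remain; assigned so far: [1, 4]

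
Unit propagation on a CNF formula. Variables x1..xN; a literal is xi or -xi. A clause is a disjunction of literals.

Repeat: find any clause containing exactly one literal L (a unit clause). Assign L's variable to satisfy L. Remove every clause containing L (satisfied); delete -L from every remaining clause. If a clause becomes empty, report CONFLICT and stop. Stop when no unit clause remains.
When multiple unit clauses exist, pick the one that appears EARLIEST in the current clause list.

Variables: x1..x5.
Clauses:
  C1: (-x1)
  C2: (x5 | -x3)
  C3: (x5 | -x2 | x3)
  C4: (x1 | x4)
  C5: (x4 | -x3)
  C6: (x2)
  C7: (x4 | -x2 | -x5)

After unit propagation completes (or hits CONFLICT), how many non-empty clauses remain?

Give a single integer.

Answer: 2

Derivation:
unit clause [-1] forces x1=F; simplify:
  drop 1 from [1, 4] -> [4]
  satisfied 1 clause(s); 6 remain; assigned so far: [1]
unit clause [4] forces x4=T; simplify:
  satisfied 3 clause(s); 3 remain; assigned so far: [1, 4]
unit clause [2] forces x2=T; simplify:
  drop -2 from [5, -2, 3] -> [5, 3]
  satisfied 1 clause(s); 2 remain; assigned so far: [1, 2, 4]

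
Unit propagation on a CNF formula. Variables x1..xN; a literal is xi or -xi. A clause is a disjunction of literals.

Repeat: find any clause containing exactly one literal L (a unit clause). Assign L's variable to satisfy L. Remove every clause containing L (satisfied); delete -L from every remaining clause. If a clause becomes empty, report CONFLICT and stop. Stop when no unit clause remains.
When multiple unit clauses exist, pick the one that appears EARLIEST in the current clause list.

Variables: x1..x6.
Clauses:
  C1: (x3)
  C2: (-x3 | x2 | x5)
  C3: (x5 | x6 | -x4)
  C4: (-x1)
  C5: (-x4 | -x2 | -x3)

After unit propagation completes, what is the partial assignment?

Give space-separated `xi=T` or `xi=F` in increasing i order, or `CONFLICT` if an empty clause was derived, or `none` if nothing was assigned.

unit clause [3] forces x3=T; simplify:
  drop -3 from [-3, 2, 5] -> [2, 5]
  drop -3 from [-4, -2, -3] -> [-4, -2]
  satisfied 1 clause(s); 4 remain; assigned so far: [3]
unit clause [-1] forces x1=F; simplify:
  satisfied 1 clause(s); 3 remain; assigned so far: [1, 3]

Answer: x1=F x3=T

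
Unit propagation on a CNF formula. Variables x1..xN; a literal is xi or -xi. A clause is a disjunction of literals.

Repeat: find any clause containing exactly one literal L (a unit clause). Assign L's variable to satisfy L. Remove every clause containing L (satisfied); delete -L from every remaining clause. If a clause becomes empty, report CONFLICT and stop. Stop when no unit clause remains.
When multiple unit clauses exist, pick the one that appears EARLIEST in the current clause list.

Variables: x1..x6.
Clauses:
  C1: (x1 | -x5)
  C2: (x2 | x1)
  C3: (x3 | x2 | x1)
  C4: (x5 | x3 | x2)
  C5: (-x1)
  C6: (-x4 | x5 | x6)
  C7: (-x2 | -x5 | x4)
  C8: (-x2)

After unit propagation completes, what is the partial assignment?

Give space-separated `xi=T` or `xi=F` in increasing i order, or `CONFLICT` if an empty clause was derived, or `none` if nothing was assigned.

unit clause [-1] forces x1=F; simplify:
  drop 1 from [1, -5] -> [-5]
  drop 1 from [2, 1] -> [2]
  drop 1 from [3, 2, 1] -> [3, 2]
  satisfied 1 clause(s); 7 remain; assigned so far: [1]
unit clause [-5] forces x5=F; simplify:
  drop 5 from [5, 3, 2] -> [3, 2]
  drop 5 from [-4, 5, 6] -> [-4, 6]
  satisfied 2 clause(s); 5 remain; assigned so far: [1, 5]
unit clause [2] forces x2=T; simplify:
  drop -2 from [-2] -> [] (empty!)
  satisfied 3 clause(s); 2 remain; assigned so far: [1, 2, 5]
CONFLICT (empty clause)

Answer: CONFLICT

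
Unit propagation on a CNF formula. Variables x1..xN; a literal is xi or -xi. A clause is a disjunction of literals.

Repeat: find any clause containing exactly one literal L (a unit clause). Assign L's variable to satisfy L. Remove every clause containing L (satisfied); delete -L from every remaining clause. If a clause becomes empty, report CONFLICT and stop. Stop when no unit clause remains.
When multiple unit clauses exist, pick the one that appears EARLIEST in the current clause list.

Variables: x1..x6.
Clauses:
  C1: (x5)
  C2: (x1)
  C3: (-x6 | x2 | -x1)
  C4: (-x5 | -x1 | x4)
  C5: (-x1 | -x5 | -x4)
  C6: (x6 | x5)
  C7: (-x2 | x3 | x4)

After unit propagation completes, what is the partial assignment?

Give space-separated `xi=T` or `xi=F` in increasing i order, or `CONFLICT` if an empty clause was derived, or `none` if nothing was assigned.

unit clause [5] forces x5=T; simplify:
  drop -5 from [-5, -1, 4] -> [-1, 4]
  drop -5 from [-1, -5, -4] -> [-1, -4]
  satisfied 2 clause(s); 5 remain; assigned so far: [5]
unit clause [1] forces x1=T; simplify:
  drop -1 from [-6, 2, -1] -> [-6, 2]
  drop -1 from [-1, 4] -> [4]
  drop -1 from [-1, -4] -> [-4]
  satisfied 1 clause(s); 4 remain; assigned so far: [1, 5]
unit clause [4] forces x4=T; simplify:
  drop -4 from [-4] -> [] (empty!)
  satisfied 2 clause(s); 2 remain; assigned so far: [1, 4, 5]
CONFLICT (empty clause)

Answer: CONFLICT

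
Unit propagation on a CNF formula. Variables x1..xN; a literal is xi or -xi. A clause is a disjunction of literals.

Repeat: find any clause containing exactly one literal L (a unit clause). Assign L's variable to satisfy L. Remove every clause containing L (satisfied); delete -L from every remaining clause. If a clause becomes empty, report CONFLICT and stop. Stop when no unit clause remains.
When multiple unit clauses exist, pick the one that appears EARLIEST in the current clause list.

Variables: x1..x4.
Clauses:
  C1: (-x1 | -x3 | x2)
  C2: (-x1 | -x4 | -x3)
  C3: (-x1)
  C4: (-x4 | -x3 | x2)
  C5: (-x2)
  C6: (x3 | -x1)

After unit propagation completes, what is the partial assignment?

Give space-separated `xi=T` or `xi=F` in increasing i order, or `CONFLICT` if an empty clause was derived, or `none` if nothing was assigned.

unit clause [-1] forces x1=F; simplify:
  satisfied 4 clause(s); 2 remain; assigned so far: [1]
unit clause [-2] forces x2=F; simplify:
  drop 2 from [-4, -3, 2] -> [-4, -3]
  satisfied 1 clause(s); 1 remain; assigned so far: [1, 2]

Answer: x1=F x2=F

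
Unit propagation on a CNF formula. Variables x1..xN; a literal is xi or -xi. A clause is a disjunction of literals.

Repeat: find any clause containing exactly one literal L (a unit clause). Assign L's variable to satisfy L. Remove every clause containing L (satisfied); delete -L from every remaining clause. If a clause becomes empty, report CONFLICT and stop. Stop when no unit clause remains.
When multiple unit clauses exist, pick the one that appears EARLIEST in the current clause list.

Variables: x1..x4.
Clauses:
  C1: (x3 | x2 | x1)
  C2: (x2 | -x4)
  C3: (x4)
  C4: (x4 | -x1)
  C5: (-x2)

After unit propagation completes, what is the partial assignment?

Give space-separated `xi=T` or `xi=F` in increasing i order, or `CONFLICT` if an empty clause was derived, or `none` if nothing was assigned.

Answer: CONFLICT

Derivation:
unit clause [4] forces x4=T; simplify:
  drop -4 from [2, -4] -> [2]
  satisfied 2 clause(s); 3 remain; assigned so far: [4]
unit clause [2] forces x2=T; simplify:
  drop -2 from [-2] -> [] (empty!)
  satisfied 2 clause(s); 1 remain; assigned so far: [2, 4]
CONFLICT (empty clause)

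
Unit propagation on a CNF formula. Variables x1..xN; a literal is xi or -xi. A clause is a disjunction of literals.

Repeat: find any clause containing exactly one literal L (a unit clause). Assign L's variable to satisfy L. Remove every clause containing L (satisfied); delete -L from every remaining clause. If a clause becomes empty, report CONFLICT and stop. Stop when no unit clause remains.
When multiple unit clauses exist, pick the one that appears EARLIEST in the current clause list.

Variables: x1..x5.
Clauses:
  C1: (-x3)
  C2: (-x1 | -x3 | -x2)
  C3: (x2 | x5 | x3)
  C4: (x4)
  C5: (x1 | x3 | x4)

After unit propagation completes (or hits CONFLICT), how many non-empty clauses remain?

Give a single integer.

unit clause [-3] forces x3=F; simplify:
  drop 3 from [2, 5, 3] -> [2, 5]
  drop 3 from [1, 3, 4] -> [1, 4]
  satisfied 2 clause(s); 3 remain; assigned so far: [3]
unit clause [4] forces x4=T; simplify:
  satisfied 2 clause(s); 1 remain; assigned so far: [3, 4]

Answer: 1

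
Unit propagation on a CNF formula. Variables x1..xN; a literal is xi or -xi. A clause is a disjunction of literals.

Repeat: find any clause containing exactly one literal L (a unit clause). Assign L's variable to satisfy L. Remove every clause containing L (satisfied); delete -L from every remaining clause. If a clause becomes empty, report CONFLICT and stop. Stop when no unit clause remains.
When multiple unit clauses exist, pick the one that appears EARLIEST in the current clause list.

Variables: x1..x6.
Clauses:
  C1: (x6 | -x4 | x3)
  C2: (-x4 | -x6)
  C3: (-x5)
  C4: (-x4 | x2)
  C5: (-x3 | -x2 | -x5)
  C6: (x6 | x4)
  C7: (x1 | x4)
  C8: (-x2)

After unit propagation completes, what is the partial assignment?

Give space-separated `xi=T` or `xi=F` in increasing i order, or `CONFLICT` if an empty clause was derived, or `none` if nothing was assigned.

unit clause [-5] forces x5=F; simplify:
  satisfied 2 clause(s); 6 remain; assigned so far: [5]
unit clause [-2] forces x2=F; simplify:
  drop 2 from [-4, 2] -> [-4]
  satisfied 1 clause(s); 5 remain; assigned so far: [2, 5]
unit clause [-4] forces x4=F; simplify:
  drop 4 from [6, 4] -> [6]
  drop 4 from [1, 4] -> [1]
  satisfied 3 clause(s); 2 remain; assigned so far: [2, 4, 5]
unit clause [6] forces x6=T; simplify:
  satisfied 1 clause(s); 1 remain; assigned so far: [2, 4, 5, 6]
unit clause [1] forces x1=T; simplify:
  satisfied 1 clause(s); 0 remain; assigned so far: [1, 2, 4, 5, 6]

Answer: x1=T x2=F x4=F x5=F x6=T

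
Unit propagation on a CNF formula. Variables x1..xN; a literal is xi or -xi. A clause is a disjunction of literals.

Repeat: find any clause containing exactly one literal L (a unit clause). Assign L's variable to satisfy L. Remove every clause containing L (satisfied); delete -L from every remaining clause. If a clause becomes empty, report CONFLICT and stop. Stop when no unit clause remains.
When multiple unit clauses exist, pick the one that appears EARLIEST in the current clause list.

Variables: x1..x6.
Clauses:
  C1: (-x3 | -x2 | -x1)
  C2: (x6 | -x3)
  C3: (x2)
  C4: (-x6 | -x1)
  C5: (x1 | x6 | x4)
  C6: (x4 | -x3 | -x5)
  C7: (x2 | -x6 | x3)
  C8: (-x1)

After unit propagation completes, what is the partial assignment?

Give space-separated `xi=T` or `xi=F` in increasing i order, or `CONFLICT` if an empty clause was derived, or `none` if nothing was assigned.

Answer: x1=F x2=T

Derivation:
unit clause [2] forces x2=T; simplify:
  drop -2 from [-3, -2, -1] -> [-3, -1]
  satisfied 2 clause(s); 6 remain; assigned so far: [2]
unit clause [-1] forces x1=F; simplify:
  drop 1 from [1, 6, 4] -> [6, 4]
  satisfied 3 clause(s); 3 remain; assigned so far: [1, 2]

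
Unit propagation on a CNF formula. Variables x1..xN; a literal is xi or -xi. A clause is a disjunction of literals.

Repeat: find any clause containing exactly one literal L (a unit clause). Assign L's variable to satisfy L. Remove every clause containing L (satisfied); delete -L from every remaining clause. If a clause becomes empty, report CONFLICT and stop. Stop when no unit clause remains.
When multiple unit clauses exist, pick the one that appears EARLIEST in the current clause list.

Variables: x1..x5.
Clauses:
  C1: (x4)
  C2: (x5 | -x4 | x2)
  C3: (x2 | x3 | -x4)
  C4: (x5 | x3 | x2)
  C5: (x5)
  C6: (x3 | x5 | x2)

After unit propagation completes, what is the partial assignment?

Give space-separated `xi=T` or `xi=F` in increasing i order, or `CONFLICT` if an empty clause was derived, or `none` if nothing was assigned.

unit clause [4] forces x4=T; simplify:
  drop -4 from [5, -4, 2] -> [5, 2]
  drop -4 from [2, 3, -4] -> [2, 3]
  satisfied 1 clause(s); 5 remain; assigned so far: [4]
unit clause [5] forces x5=T; simplify:
  satisfied 4 clause(s); 1 remain; assigned so far: [4, 5]

Answer: x4=T x5=T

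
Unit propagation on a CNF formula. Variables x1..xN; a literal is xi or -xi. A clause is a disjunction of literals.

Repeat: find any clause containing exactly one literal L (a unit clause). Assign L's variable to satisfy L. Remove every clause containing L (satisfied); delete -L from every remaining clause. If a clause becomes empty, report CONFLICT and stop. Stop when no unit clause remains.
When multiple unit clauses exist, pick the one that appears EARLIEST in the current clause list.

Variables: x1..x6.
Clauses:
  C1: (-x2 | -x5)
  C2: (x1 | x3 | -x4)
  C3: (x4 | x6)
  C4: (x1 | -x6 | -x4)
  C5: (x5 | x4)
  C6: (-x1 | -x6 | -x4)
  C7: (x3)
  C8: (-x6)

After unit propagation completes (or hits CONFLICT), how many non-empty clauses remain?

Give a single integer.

unit clause [3] forces x3=T; simplify:
  satisfied 2 clause(s); 6 remain; assigned so far: [3]
unit clause [-6] forces x6=F; simplify:
  drop 6 from [4, 6] -> [4]
  satisfied 3 clause(s); 3 remain; assigned so far: [3, 6]
unit clause [4] forces x4=T; simplify:
  satisfied 2 clause(s); 1 remain; assigned so far: [3, 4, 6]

Answer: 1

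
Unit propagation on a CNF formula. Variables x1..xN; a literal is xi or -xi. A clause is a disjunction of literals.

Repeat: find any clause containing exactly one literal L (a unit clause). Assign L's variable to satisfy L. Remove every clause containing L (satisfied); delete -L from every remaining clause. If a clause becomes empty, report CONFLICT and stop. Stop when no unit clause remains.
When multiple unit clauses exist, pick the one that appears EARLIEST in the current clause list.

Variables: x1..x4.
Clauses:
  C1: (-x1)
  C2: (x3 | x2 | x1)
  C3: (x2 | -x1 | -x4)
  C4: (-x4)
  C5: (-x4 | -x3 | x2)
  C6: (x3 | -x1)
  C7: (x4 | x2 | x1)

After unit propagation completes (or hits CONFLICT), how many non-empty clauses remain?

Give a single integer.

Answer: 0

Derivation:
unit clause [-1] forces x1=F; simplify:
  drop 1 from [3, 2, 1] -> [3, 2]
  drop 1 from [4, 2, 1] -> [4, 2]
  satisfied 3 clause(s); 4 remain; assigned so far: [1]
unit clause [-4] forces x4=F; simplify:
  drop 4 from [4, 2] -> [2]
  satisfied 2 clause(s); 2 remain; assigned so far: [1, 4]
unit clause [2] forces x2=T; simplify:
  satisfied 2 clause(s); 0 remain; assigned so far: [1, 2, 4]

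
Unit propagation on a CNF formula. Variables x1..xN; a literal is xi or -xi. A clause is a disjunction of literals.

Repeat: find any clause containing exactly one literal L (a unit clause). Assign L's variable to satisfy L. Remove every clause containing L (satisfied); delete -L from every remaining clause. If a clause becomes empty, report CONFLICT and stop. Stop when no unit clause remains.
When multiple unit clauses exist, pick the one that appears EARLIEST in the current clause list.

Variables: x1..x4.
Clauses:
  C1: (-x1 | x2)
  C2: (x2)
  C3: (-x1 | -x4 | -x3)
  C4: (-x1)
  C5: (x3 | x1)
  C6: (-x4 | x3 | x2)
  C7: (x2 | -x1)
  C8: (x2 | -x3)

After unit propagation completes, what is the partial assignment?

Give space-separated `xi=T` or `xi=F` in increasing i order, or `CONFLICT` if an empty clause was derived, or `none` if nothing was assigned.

unit clause [2] forces x2=T; simplify:
  satisfied 5 clause(s); 3 remain; assigned so far: [2]
unit clause [-1] forces x1=F; simplify:
  drop 1 from [3, 1] -> [3]
  satisfied 2 clause(s); 1 remain; assigned so far: [1, 2]
unit clause [3] forces x3=T; simplify:
  satisfied 1 clause(s); 0 remain; assigned so far: [1, 2, 3]

Answer: x1=F x2=T x3=T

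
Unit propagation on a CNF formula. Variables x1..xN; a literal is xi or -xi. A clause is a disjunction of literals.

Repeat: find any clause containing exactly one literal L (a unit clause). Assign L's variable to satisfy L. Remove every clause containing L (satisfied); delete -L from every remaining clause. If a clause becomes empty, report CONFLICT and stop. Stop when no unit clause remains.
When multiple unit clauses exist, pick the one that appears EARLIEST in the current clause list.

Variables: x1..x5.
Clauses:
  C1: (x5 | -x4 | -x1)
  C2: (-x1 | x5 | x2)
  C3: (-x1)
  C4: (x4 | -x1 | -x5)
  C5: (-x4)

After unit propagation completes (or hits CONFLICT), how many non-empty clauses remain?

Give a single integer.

Answer: 0

Derivation:
unit clause [-1] forces x1=F; simplify:
  satisfied 4 clause(s); 1 remain; assigned so far: [1]
unit clause [-4] forces x4=F; simplify:
  satisfied 1 clause(s); 0 remain; assigned so far: [1, 4]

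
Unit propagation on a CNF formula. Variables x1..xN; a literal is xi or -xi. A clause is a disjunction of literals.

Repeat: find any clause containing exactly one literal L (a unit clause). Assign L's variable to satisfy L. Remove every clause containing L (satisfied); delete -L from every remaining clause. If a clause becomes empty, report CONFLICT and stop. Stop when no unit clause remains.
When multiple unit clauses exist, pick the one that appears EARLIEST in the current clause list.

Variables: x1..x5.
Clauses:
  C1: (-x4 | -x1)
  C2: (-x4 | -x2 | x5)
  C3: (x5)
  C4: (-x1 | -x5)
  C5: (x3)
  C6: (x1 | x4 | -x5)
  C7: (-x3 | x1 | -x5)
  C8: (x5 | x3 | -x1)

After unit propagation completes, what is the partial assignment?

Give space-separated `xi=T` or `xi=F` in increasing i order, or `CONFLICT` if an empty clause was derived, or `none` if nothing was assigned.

Answer: CONFLICT

Derivation:
unit clause [5] forces x5=T; simplify:
  drop -5 from [-1, -5] -> [-1]
  drop -5 from [1, 4, -5] -> [1, 4]
  drop -5 from [-3, 1, -5] -> [-3, 1]
  satisfied 3 clause(s); 5 remain; assigned so far: [5]
unit clause [-1] forces x1=F; simplify:
  drop 1 from [1, 4] -> [4]
  drop 1 from [-3, 1] -> [-3]
  satisfied 2 clause(s); 3 remain; assigned so far: [1, 5]
unit clause [3] forces x3=T; simplify:
  drop -3 from [-3] -> [] (empty!)
  satisfied 1 clause(s); 2 remain; assigned so far: [1, 3, 5]
CONFLICT (empty clause)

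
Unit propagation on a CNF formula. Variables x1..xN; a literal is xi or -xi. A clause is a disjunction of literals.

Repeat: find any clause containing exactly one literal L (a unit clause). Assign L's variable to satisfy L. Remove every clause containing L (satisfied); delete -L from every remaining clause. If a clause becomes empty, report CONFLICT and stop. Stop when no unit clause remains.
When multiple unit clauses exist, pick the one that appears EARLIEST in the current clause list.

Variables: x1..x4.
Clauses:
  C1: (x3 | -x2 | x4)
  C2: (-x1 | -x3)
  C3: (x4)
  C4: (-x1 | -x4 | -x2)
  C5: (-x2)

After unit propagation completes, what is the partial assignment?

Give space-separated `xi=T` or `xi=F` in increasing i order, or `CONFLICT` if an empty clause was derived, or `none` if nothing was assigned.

unit clause [4] forces x4=T; simplify:
  drop -4 from [-1, -4, -2] -> [-1, -2]
  satisfied 2 clause(s); 3 remain; assigned so far: [4]
unit clause [-2] forces x2=F; simplify:
  satisfied 2 clause(s); 1 remain; assigned so far: [2, 4]

Answer: x2=F x4=T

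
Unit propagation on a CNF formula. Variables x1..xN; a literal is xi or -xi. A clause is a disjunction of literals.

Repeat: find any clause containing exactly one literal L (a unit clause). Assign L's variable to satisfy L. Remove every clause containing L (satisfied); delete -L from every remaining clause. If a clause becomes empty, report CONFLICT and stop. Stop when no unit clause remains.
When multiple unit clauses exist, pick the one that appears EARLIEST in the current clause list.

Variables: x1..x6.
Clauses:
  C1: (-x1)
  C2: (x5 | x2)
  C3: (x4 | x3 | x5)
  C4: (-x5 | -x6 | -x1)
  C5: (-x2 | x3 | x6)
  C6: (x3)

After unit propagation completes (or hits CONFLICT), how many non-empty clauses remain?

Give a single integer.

unit clause [-1] forces x1=F; simplify:
  satisfied 2 clause(s); 4 remain; assigned so far: [1]
unit clause [3] forces x3=T; simplify:
  satisfied 3 clause(s); 1 remain; assigned so far: [1, 3]

Answer: 1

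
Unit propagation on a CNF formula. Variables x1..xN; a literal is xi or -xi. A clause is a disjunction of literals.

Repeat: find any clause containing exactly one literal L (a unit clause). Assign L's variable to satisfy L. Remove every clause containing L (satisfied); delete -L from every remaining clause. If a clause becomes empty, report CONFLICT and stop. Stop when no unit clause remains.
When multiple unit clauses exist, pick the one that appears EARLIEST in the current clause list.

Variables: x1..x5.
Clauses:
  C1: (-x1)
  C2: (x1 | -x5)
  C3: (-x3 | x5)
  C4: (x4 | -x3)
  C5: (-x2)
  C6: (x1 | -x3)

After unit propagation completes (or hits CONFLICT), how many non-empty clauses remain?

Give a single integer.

unit clause [-1] forces x1=F; simplify:
  drop 1 from [1, -5] -> [-5]
  drop 1 from [1, -3] -> [-3]
  satisfied 1 clause(s); 5 remain; assigned so far: [1]
unit clause [-5] forces x5=F; simplify:
  drop 5 from [-3, 5] -> [-3]
  satisfied 1 clause(s); 4 remain; assigned so far: [1, 5]
unit clause [-3] forces x3=F; simplify:
  satisfied 3 clause(s); 1 remain; assigned so far: [1, 3, 5]
unit clause [-2] forces x2=F; simplify:
  satisfied 1 clause(s); 0 remain; assigned so far: [1, 2, 3, 5]

Answer: 0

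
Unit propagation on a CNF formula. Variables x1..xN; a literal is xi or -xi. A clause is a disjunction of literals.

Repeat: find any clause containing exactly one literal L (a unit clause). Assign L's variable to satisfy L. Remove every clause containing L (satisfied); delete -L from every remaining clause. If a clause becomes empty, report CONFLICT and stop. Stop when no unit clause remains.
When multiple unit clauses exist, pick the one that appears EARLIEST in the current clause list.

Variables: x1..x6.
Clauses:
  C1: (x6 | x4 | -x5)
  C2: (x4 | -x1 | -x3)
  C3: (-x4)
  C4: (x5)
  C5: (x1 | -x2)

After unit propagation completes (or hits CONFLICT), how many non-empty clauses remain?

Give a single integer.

Answer: 2

Derivation:
unit clause [-4] forces x4=F; simplify:
  drop 4 from [6, 4, -5] -> [6, -5]
  drop 4 from [4, -1, -3] -> [-1, -3]
  satisfied 1 clause(s); 4 remain; assigned so far: [4]
unit clause [5] forces x5=T; simplify:
  drop -5 from [6, -5] -> [6]
  satisfied 1 clause(s); 3 remain; assigned so far: [4, 5]
unit clause [6] forces x6=T; simplify:
  satisfied 1 clause(s); 2 remain; assigned so far: [4, 5, 6]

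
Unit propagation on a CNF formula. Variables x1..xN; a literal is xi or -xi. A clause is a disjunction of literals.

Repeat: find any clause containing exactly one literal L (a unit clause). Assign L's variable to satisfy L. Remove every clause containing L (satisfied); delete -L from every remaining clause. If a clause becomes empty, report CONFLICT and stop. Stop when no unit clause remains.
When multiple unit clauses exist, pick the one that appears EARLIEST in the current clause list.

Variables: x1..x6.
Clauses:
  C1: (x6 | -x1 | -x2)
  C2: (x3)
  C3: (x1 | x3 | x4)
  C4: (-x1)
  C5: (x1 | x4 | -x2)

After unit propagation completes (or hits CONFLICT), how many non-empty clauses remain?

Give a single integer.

unit clause [3] forces x3=T; simplify:
  satisfied 2 clause(s); 3 remain; assigned so far: [3]
unit clause [-1] forces x1=F; simplify:
  drop 1 from [1, 4, -2] -> [4, -2]
  satisfied 2 clause(s); 1 remain; assigned so far: [1, 3]

Answer: 1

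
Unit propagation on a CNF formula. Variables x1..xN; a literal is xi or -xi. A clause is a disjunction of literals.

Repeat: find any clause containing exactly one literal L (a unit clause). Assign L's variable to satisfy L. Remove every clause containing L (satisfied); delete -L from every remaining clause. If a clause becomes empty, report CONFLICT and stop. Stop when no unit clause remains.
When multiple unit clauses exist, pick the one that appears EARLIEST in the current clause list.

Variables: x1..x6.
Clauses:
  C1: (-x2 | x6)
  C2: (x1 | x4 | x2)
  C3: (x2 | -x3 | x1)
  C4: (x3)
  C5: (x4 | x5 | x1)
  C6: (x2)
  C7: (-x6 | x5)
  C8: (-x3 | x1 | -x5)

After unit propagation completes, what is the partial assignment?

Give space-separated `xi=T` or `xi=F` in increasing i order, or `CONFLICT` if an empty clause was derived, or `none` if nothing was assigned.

Answer: x1=T x2=T x3=T x5=T x6=T

Derivation:
unit clause [3] forces x3=T; simplify:
  drop -3 from [2, -3, 1] -> [2, 1]
  drop -3 from [-3, 1, -5] -> [1, -5]
  satisfied 1 clause(s); 7 remain; assigned so far: [3]
unit clause [2] forces x2=T; simplify:
  drop -2 from [-2, 6] -> [6]
  satisfied 3 clause(s); 4 remain; assigned so far: [2, 3]
unit clause [6] forces x6=T; simplify:
  drop -6 from [-6, 5] -> [5]
  satisfied 1 clause(s); 3 remain; assigned so far: [2, 3, 6]
unit clause [5] forces x5=T; simplify:
  drop -5 from [1, -5] -> [1]
  satisfied 2 clause(s); 1 remain; assigned so far: [2, 3, 5, 6]
unit clause [1] forces x1=T; simplify:
  satisfied 1 clause(s); 0 remain; assigned so far: [1, 2, 3, 5, 6]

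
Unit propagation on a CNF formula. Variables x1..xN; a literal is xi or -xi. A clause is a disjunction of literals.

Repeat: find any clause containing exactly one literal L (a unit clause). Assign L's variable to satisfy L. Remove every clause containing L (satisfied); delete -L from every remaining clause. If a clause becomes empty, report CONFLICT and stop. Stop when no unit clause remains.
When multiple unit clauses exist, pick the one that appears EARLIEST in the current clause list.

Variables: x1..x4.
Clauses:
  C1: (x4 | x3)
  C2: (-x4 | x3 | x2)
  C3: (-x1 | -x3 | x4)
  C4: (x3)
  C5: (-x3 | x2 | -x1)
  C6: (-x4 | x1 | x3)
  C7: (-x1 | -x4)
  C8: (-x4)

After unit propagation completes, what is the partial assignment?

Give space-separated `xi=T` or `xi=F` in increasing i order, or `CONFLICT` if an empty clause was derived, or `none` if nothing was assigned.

Answer: x1=F x3=T x4=F

Derivation:
unit clause [3] forces x3=T; simplify:
  drop -3 from [-1, -3, 4] -> [-1, 4]
  drop -3 from [-3, 2, -1] -> [2, -1]
  satisfied 4 clause(s); 4 remain; assigned so far: [3]
unit clause [-4] forces x4=F; simplify:
  drop 4 from [-1, 4] -> [-1]
  satisfied 2 clause(s); 2 remain; assigned so far: [3, 4]
unit clause [-1] forces x1=F; simplify:
  satisfied 2 clause(s); 0 remain; assigned so far: [1, 3, 4]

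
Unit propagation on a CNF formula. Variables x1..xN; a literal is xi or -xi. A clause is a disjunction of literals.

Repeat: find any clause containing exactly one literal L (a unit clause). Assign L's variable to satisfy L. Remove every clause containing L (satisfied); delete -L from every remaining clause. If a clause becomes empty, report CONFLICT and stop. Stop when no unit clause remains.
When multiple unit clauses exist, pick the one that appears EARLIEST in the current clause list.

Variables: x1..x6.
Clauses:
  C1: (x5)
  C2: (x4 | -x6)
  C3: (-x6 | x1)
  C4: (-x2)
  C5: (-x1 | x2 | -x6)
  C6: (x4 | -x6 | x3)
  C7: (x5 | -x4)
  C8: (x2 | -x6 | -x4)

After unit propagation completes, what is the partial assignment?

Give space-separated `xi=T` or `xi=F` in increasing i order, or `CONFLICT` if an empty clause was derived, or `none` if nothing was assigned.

Answer: x2=F x5=T

Derivation:
unit clause [5] forces x5=T; simplify:
  satisfied 2 clause(s); 6 remain; assigned so far: [5]
unit clause [-2] forces x2=F; simplify:
  drop 2 from [-1, 2, -6] -> [-1, -6]
  drop 2 from [2, -6, -4] -> [-6, -4]
  satisfied 1 clause(s); 5 remain; assigned so far: [2, 5]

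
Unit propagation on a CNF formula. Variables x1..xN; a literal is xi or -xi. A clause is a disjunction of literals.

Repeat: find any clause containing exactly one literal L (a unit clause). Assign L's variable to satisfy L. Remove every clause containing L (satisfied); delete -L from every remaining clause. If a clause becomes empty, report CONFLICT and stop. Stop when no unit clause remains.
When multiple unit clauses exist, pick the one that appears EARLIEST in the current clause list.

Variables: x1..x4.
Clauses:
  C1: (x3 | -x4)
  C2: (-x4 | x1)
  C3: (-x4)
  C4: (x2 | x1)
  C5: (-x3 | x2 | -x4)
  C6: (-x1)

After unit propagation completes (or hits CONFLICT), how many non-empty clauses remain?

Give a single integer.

unit clause [-4] forces x4=F; simplify:
  satisfied 4 clause(s); 2 remain; assigned so far: [4]
unit clause [-1] forces x1=F; simplify:
  drop 1 from [2, 1] -> [2]
  satisfied 1 clause(s); 1 remain; assigned so far: [1, 4]
unit clause [2] forces x2=T; simplify:
  satisfied 1 clause(s); 0 remain; assigned so far: [1, 2, 4]

Answer: 0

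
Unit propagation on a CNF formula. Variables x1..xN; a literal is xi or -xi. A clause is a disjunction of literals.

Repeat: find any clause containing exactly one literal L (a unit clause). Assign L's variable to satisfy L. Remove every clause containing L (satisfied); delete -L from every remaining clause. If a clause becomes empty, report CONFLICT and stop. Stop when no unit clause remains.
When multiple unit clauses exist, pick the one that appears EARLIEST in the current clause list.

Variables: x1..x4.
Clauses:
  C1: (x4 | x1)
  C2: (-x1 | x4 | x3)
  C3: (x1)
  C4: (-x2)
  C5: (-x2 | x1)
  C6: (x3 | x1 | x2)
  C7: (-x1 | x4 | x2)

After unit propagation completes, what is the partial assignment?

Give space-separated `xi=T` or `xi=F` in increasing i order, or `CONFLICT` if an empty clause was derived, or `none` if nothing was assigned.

Answer: x1=T x2=F x4=T

Derivation:
unit clause [1] forces x1=T; simplify:
  drop -1 from [-1, 4, 3] -> [4, 3]
  drop -1 from [-1, 4, 2] -> [4, 2]
  satisfied 4 clause(s); 3 remain; assigned so far: [1]
unit clause [-2] forces x2=F; simplify:
  drop 2 from [4, 2] -> [4]
  satisfied 1 clause(s); 2 remain; assigned so far: [1, 2]
unit clause [4] forces x4=T; simplify:
  satisfied 2 clause(s); 0 remain; assigned so far: [1, 2, 4]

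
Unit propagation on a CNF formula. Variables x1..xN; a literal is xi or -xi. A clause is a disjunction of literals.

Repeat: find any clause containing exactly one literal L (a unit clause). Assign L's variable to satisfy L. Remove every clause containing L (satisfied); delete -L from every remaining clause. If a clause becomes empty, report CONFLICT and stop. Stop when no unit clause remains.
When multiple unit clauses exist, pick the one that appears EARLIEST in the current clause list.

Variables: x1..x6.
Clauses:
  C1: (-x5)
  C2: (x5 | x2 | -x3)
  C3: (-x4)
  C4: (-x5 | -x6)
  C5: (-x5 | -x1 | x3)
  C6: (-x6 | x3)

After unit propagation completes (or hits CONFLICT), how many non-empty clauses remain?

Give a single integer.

Answer: 2

Derivation:
unit clause [-5] forces x5=F; simplify:
  drop 5 from [5, 2, -3] -> [2, -3]
  satisfied 3 clause(s); 3 remain; assigned so far: [5]
unit clause [-4] forces x4=F; simplify:
  satisfied 1 clause(s); 2 remain; assigned so far: [4, 5]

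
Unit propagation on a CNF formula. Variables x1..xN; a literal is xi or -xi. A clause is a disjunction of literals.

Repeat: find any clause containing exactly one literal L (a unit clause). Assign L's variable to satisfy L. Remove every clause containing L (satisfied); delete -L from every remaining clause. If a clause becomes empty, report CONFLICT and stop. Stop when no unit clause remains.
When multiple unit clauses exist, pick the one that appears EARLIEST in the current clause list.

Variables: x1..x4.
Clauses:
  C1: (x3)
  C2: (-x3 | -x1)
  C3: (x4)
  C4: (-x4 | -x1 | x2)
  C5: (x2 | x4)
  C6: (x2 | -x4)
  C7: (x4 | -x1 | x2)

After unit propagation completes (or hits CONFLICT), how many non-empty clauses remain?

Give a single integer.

unit clause [3] forces x3=T; simplify:
  drop -3 from [-3, -1] -> [-1]
  satisfied 1 clause(s); 6 remain; assigned so far: [3]
unit clause [-1] forces x1=F; simplify:
  satisfied 3 clause(s); 3 remain; assigned so far: [1, 3]
unit clause [4] forces x4=T; simplify:
  drop -4 from [2, -4] -> [2]
  satisfied 2 clause(s); 1 remain; assigned so far: [1, 3, 4]
unit clause [2] forces x2=T; simplify:
  satisfied 1 clause(s); 0 remain; assigned so far: [1, 2, 3, 4]

Answer: 0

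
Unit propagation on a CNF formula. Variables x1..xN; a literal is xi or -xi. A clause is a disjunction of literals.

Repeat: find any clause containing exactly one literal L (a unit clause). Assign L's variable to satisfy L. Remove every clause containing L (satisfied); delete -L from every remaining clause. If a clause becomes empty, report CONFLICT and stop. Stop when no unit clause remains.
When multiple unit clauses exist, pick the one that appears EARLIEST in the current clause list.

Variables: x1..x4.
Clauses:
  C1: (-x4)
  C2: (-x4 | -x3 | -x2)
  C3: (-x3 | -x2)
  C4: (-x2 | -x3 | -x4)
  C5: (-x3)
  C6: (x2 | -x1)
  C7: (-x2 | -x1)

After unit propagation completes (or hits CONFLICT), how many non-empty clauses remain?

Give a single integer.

unit clause [-4] forces x4=F; simplify:
  satisfied 3 clause(s); 4 remain; assigned so far: [4]
unit clause [-3] forces x3=F; simplify:
  satisfied 2 clause(s); 2 remain; assigned so far: [3, 4]

Answer: 2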